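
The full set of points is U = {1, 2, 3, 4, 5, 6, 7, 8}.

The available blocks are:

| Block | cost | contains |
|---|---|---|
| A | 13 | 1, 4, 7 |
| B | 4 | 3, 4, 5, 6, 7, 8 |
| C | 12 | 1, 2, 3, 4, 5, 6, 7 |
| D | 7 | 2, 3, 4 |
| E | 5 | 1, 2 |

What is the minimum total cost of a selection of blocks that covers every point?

9

B, E together cover every point (B ∪ E = {1, 2, 3, 4, 5, 6, 7, 8}); total cost 4 + 5 = 9.
No covering selection has total cost below 9.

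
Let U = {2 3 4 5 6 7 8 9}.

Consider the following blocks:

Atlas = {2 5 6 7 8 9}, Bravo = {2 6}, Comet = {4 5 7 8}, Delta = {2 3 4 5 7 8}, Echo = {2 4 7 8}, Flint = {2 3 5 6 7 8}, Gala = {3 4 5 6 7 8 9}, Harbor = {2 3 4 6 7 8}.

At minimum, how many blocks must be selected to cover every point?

Take {Gala, Harbor}. Their union is {2, 3, 4, 5, 6, 7, 8, 9}, which is all 8 points.
No single block has all 8 points (the largest, Gala, has 7), so 2 is optimal.

2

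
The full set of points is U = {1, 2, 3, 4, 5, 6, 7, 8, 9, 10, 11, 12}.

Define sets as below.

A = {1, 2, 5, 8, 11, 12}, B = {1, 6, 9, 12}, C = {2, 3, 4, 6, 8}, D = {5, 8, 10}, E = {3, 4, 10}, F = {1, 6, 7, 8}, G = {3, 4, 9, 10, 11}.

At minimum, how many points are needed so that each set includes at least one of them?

3

The 3 points {1, 3, 10} hit every set.
No choice of 2 points meets every set, so 3 is the minimum.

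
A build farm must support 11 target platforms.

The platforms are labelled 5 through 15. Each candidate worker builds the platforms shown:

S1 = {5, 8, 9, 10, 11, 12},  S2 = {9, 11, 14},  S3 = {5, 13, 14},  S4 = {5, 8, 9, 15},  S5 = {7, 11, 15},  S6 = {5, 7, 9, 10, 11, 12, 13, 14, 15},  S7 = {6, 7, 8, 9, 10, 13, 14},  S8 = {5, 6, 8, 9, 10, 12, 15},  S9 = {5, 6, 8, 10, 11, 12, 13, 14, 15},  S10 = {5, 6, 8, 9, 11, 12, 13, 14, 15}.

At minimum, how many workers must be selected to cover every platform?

S6 and S8 together: S6 ∪ S8 = {5, 6, 7, 8, 9, 10, 11, 12, 13, 14, 15} — every platform is covered.
No single worker has all 11 platforms (the largest, S6, has 9), so 2 is optimal.

2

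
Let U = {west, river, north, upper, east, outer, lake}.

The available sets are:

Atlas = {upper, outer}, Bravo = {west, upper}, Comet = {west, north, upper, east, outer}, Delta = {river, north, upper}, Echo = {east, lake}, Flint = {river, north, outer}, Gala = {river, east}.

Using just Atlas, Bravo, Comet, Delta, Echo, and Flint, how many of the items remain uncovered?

Union of Atlas, Bravo, Comet, Delta, Echo, Flint = {west, river, north, upper, east, outer, lake} — that's every item, so 0 are uncovered.

0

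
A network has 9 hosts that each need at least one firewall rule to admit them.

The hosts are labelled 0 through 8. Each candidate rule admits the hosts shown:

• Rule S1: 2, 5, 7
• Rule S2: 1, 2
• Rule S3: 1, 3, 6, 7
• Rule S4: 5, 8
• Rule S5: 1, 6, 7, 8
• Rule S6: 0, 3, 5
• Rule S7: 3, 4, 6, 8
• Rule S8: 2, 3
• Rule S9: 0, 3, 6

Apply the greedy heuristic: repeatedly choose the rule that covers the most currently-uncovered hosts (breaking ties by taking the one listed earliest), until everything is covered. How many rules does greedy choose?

4

Greedy: pick S3 (covers 4 new) → pick S1 (covers 2 new) → pick S7 (covers 2 new) → pick S6 (covers 1 new). Total picks: 4.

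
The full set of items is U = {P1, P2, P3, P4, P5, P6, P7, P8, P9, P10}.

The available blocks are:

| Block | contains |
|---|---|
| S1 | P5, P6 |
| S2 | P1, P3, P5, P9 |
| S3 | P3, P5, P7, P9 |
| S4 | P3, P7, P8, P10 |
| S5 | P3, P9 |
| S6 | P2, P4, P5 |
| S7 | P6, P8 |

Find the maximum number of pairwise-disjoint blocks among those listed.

S5, S6, S7 are pairwise disjoint (S5={P3,P9}; S6={P2,P4,P5}; S7={P6,P8}).
Every remaining block overlaps one of these, and no 4 of the listed blocks are pairwise disjoint, so 3 is the maximum.

3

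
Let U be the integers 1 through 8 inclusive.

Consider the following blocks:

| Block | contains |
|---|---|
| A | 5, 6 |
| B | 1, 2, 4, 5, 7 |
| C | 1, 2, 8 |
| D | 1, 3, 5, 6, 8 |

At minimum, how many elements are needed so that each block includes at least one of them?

2

H = {1, 6} meets every block (each contains at least one member of H), and |H| = 2.
The blocks A, C are pairwise disjoint, so any hitting set needs a separate element for each — at least 2. Hence 2 is optimal.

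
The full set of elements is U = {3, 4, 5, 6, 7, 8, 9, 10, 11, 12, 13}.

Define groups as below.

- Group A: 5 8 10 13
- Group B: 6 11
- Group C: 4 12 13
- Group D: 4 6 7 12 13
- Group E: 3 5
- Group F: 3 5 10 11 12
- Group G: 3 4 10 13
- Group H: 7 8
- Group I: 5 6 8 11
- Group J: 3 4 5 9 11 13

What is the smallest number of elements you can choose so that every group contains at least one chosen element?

T = {3, 8, 11, 13} meets every group (each contains at least one member of T), and |T| = 4.
The groups B, C, E, H are pairwise disjoint, so any hitting set needs a separate element for each — at least 4. Hence 4 is optimal.

4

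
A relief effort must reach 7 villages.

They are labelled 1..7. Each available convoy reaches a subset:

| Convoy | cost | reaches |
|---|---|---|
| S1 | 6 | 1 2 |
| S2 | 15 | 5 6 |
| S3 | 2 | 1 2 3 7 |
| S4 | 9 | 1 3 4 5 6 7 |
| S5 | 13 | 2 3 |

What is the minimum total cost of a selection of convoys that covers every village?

S3, S4 together cover every village (S3 ∪ S4 = {1, 2, 3, 4, 5, 6, 7}); total cost 2 + 9 = 11.
No covering selection has total cost below 11.

11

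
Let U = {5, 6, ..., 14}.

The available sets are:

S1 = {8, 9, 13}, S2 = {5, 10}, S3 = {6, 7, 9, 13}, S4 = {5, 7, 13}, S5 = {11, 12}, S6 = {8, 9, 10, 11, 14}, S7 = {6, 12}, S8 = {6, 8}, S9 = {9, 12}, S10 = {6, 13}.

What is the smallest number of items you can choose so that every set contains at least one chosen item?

4

The 4 items {5, 6, 9, 11} hit every set.
No choice of 3 items meets every set, so 4 is the minimum.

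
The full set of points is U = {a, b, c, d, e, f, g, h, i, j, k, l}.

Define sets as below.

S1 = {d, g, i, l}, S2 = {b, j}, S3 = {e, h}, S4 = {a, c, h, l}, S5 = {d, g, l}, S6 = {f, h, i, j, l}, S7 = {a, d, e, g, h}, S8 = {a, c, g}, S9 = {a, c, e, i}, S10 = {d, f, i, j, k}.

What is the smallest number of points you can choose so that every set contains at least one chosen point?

T = {g, h, i, j} meets every set (each contains at least one member of T), and |T| = 4.
No choice of 3 points meets every set, so 4 is the minimum.

4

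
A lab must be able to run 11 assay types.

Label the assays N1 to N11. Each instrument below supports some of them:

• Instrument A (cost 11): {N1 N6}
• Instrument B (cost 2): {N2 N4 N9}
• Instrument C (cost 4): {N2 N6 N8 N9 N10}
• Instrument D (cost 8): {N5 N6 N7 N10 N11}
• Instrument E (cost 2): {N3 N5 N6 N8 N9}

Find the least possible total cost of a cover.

23

A, B, D, E together cover every assay (A ∪ B ∪ D ∪ E = {N1, N2, N3, N4, N5, N6, N7, N8, N9, N10, N11}); total cost 11 + 2 + 8 + 2 = 23.
No covering selection has total cost below 23.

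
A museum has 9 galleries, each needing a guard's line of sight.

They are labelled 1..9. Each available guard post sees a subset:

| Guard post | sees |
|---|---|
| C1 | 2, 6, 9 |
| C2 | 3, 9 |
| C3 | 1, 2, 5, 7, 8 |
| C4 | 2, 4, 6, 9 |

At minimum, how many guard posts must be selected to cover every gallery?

3

Take {C2, C3, C4}. Their union is {1, 2, 3, 4, 5, 6, 7, 8, 9}, which is all 9 galleries.
Only C3 contains 1, so C3 is forced; the remaining 4 galleries need at least 2 more guard posts (each remaining guard post adds at most 3) — so at least 3 guard posts are needed, and 3 is optimal.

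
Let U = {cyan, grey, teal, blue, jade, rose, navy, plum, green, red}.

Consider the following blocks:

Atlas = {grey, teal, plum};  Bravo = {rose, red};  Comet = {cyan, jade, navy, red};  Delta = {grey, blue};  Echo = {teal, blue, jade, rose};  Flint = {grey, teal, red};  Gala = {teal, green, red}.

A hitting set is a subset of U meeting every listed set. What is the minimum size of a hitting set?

Take H = {teal, blue, red}. Each listed block contains at least one of these, so H is a hitting set of size 3.
No choice of 2 points meets every block, so 3 is the minimum.

3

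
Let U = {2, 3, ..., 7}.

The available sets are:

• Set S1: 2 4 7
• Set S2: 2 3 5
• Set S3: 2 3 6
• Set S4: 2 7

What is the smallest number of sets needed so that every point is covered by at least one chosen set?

S1 and S2 and S3 together: S1 ∪ S2 ∪ S3 = {2, 3, 4, 5, 6, 7} — every point is covered.
Only S1 contains 4, so S1 is forced; the remaining 3 points need at least 2 more sets (each remaining set adds at most 2) — so at least 3 sets are needed, and 3 is optimal.

3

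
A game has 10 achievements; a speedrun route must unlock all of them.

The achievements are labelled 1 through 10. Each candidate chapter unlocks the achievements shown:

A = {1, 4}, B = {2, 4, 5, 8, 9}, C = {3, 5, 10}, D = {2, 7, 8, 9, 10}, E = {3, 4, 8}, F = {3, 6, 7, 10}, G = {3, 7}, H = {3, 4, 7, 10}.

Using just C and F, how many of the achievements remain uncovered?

5

Union of C, F = {3, 5, 6, 7, 10}.
Not covered: 1, 2, 4, 8, 9 — 5 achievements.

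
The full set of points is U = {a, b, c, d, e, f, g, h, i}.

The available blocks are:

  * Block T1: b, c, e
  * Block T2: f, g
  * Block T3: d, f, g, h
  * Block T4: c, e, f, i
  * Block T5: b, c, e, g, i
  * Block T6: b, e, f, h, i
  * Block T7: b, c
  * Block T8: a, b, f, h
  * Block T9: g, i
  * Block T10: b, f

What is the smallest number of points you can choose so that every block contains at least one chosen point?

The 3 points {b, e, g} hit every block.
No choice of 2 points meets every block, so 3 is the minimum.

3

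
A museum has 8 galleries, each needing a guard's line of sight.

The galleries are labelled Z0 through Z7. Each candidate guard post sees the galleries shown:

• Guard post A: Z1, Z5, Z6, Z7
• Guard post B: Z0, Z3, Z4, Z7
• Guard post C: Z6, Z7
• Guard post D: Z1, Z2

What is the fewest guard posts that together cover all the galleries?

3

A and B and D together: A ∪ B ∪ D = {Z0, Z1, Z2, Z3, Z4, Z5, Z6, Z7} — every gallery is covered.
Only B contains Z0, so B is forced; the remaining 4 galleries need at least 2 more guard posts (each remaining guard post adds at most 3) — so at least 3 guard posts are needed, and 3 is optimal.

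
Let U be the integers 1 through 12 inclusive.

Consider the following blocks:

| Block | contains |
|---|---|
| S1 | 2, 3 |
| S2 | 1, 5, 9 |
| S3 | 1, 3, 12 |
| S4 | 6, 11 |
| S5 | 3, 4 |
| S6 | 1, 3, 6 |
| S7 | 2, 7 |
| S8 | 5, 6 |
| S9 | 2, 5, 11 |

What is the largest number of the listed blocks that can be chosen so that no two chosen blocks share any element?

S2, S4, S5, S7 are pairwise disjoint (S2={1,5,9}; S4={6,11}; S5={3,4}; S7={2,7}).
Every remaining block overlaps one of these, and no 5 of the listed blocks are pairwise disjoint, so 4 is the maximum.

4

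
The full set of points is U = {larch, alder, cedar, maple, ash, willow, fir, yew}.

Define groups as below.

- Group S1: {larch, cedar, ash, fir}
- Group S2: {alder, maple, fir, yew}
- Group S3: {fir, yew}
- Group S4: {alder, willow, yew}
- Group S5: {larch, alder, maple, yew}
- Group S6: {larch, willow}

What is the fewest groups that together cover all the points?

3

Take {S1, S2, S4}. Their union is {larch, alder, cedar, maple, ash, willow, fir, yew}, which is all 8 points.
Only S1 contains cedar, so S1 is forced; the remaining 4 points need at least 2 more groups (each remaining group adds at most 3) — so at least 3 groups are needed, and 3 is optimal.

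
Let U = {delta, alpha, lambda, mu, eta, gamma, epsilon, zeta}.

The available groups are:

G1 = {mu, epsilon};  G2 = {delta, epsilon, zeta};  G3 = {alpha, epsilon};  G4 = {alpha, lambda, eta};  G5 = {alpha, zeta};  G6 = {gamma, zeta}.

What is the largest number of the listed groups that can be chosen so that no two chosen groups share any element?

3

G1, G4, G6 are pairwise disjoint (G1={mu,epsilon}; G4={alpha,lambda,eta}; G6={gamma,zeta}).
Every remaining group overlaps one of these, and no 4 of the listed groups are pairwise disjoint, so 3 is the maximum.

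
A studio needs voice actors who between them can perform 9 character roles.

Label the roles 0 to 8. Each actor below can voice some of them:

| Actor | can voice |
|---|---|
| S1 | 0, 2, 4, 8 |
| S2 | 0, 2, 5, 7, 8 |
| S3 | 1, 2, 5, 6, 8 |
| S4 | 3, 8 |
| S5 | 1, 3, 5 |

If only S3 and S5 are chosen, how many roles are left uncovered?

Union of S3, S5 = {1, 2, 3, 5, 6, 8}.
Not covered: 0, 4, 7 — 3 roles.

3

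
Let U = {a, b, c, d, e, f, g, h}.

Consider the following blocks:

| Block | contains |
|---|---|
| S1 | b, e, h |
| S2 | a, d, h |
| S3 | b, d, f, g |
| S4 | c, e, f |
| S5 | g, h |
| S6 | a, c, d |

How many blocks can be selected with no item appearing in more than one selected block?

S5, S6 are pairwise disjoint (S5={g,h}; S6={a,c,d}).
Every remaining block overlaps one of these, and no 3 of the listed blocks are pairwise disjoint, so 2 is the maximum.

2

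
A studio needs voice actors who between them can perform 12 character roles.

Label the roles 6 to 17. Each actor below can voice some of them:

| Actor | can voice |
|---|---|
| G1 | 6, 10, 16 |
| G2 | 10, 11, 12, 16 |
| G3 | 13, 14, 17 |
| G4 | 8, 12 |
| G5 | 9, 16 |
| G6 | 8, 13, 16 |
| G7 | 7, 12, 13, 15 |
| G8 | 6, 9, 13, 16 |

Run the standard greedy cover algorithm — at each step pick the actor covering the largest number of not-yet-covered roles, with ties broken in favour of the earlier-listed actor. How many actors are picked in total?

Greedy: pick G2 (covers 4 new) → pick G3 (covers 3 new) → pick G7 (covers 2 new) → pick G8 (covers 2 new) → pick G4 (covers 1 new). Total picks: 5.

5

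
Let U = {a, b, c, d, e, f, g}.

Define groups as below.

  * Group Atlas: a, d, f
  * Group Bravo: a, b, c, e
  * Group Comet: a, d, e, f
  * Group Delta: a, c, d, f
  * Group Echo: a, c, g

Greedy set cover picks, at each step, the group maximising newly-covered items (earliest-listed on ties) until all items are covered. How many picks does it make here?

Greedy: pick Bravo (covers 4 new) → pick Atlas (covers 2 new) → pick Echo (covers 1 new). Total picks: 3.

3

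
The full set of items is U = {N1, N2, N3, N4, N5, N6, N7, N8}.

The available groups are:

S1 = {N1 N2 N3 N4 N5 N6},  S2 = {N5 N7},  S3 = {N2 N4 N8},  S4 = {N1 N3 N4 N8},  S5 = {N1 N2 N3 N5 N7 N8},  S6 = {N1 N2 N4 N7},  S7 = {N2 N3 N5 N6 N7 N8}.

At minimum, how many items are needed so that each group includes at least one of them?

2

H = {N4, N5} meets every group (each contains at least one member of H), and |H| = 2.
The groups S2, S4 are pairwise disjoint, so any hitting set needs a separate item for each — at least 2. Hence 2 is optimal.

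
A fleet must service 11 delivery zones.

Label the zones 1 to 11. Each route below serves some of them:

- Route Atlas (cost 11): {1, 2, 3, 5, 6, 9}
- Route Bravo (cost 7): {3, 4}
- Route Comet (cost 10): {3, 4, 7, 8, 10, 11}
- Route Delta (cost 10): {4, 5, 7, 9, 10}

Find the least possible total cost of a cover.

Atlas, Comet together cover every zone (Atlas ∪ Comet = {1, 2, 3, 4, 5, 6, 7, 8, 9, 10, 11}); total cost 11 + 10 = 21.
No covering selection has total cost below 21.

21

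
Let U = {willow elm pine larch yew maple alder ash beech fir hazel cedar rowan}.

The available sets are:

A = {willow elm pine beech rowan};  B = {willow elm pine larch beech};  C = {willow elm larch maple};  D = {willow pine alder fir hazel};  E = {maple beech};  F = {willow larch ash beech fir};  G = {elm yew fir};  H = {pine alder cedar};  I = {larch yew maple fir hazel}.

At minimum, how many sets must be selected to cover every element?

A and F and H and I together: A ∪ F ∪ H ∪ I = {willow, elm, pine, larch, yew, maple, alder, ash, beech, fir, hazel, cedar, rowan} — every element is covered.
Only F contains ash, so F is forced; the remaining 8 elements need at least 3 more sets (each remaining set adds at most 3) — so at least 4 sets are needed, and 4 is optimal.

4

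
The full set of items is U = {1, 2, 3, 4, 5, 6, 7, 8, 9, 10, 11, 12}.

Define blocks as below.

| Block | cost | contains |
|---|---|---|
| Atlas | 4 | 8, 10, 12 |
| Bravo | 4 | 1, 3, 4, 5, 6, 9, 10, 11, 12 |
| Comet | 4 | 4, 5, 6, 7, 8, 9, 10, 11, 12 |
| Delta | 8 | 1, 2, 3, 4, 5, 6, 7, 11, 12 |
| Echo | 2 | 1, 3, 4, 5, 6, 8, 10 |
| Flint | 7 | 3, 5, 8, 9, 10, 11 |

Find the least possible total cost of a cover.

Comet, Delta together cover every item (Comet ∪ Delta = {1, 2, 3, 4, 5, 6, 7, 8, 9, 10, 11, 12}); total cost 4 + 8 = 12.
The greedy pick Echo, Comet, Delta costs 14; no covering selection beats 12.

12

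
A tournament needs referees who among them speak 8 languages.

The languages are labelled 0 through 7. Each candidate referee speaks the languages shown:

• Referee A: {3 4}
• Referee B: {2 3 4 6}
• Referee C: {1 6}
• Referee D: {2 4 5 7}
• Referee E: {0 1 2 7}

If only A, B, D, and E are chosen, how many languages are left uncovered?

0

Union of A, B, D, E = {0, 1, 2, 3, 4, 5, 6, 7} — that's every language, so 0 are uncovered.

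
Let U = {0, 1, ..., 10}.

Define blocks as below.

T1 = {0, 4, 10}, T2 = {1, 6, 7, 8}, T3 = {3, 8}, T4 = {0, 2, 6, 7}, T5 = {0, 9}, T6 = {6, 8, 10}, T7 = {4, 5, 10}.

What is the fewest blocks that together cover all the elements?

T2 and T3 and T4 and T5 and T7 together: T2 ∪ T3 ∪ T4 ∪ T5 ∪ T7 = {0, 1, 2, 3, 4, 5, 6, 7, 8, 9, 10} — every element is covered.
No 4 of the 7 blocks cover everything (all 35 combinations miss at least one element), so 5 is optimal.

5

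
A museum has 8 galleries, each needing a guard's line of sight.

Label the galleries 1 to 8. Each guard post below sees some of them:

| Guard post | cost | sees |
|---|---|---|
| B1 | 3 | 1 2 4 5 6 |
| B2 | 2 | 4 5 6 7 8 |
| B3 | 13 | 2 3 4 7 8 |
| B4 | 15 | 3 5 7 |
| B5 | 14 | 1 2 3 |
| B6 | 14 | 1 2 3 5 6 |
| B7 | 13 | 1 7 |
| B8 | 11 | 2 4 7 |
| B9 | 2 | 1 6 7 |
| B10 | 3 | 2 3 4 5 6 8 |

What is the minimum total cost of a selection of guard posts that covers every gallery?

B9, B10 together cover every gallery (B9 ∪ B10 = {1, 2, 3, 4, 5, 6, 7, 8}); total cost 2 + 3 = 5.
The greedy pick B2, B1, B10 costs 8; no covering selection beats 5.

5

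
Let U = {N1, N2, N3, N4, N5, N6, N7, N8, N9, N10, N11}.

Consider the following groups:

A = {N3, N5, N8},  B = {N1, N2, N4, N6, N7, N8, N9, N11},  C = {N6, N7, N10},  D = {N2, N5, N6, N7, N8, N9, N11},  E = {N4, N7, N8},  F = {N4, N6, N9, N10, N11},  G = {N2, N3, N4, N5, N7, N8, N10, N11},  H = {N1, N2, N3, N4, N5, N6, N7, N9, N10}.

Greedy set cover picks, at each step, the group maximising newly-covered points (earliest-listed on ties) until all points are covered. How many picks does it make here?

Greedy: pick H (covers 9 new) → pick B (covers 2 new). Total picks: 2.

2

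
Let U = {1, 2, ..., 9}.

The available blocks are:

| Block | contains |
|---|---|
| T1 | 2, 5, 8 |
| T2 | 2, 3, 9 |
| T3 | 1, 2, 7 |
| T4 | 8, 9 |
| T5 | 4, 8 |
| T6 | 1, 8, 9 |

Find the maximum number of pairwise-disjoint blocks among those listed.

2

T2, T5 are pairwise disjoint (T2={2,3,9}; T5={4,8}).
Every remaining block overlaps one of these, and no 3 of the listed blocks are pairwise disjoint, so 2 is the maximum.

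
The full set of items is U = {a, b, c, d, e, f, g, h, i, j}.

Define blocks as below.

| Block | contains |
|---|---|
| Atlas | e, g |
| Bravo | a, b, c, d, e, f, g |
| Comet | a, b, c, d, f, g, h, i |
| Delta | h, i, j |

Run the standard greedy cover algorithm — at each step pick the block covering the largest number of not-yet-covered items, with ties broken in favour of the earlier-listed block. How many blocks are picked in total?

Greedy: pick Comet (covers 8 new) → pick Atlas (covers 1 new) → pick Delta (covers 1 new). Total picks: 3.
(The true minimum cover uses only 2 blocks, so greedy is not optimal here.)

3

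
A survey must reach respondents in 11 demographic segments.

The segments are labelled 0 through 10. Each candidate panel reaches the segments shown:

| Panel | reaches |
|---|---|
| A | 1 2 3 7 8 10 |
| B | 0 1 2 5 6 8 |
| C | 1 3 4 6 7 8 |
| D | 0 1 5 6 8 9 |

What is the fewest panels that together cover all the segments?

Take {A, C, D}. Their union is {0, 1, 2, 3, 4, 5, 6, 7, 8, 9, 10}, which is all 11 segments.
Only C contains 4, so C is forced; the remaining 5 segments need at least 2 more panels (each remaining panel adds at most 3) — so at least 3 panels are needed, and 3 is optimal.

3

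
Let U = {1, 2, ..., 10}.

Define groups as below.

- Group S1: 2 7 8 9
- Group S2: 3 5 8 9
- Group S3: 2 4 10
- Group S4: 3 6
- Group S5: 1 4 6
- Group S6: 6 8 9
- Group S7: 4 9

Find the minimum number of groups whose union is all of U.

Take {S1, S2, S3, S5}. Their union is {1, 2, 3, 4, 5, 6, 7, 8, 9, 10}, which is all 10 elements.
No 3 of the 7 groups cover everything (all 35 combinations miss at least one element), so 4 is optimal.

4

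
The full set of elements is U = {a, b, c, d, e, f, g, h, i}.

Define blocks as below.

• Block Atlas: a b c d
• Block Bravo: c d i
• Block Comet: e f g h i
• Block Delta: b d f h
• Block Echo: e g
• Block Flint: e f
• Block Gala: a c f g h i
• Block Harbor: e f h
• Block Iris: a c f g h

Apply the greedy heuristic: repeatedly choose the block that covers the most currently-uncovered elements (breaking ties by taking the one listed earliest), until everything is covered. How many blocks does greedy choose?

Greedy: pick Gala (covers 6 new) → pick Atlas (covers 2 new) → pick Comet (covers 1 new). Total picks: 3.
(The true minimum cover uses only 2 blocks, so greedy is not optimal here.)

3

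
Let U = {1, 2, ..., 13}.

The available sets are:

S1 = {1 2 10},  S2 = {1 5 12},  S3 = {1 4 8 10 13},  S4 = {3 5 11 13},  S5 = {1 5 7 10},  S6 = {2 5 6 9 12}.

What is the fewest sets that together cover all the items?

4

S3, S4, S5, and S6 cover everything between them: the union {1, 2, 3, 4, 5, 6, 7, 8, 9, 10, 11, 12, 13} is all of U.
Only S4 contains 3, so S4 is forced; the remaining 9 items need at least 3 more sets (each remaining set adds at most 4) — so at least 4 sets are needed, and 4 is optimal.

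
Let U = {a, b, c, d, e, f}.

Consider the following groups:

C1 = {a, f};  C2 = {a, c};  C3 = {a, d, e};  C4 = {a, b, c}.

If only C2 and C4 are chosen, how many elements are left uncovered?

3

Union of C2, C4 = {a, b, c}.
Not covered: d, e, f — 3 elements.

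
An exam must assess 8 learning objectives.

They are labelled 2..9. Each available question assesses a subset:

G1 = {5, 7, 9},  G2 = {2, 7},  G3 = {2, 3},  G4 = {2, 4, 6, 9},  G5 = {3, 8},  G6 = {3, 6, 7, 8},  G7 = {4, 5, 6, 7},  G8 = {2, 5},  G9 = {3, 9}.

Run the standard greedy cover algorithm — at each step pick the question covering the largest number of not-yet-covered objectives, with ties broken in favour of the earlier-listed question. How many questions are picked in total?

Greedy: pick G4 (covers 4 new) → pick G6 (covers 3 new) → pick G1 (covers 1 new). Total picks: 3.

3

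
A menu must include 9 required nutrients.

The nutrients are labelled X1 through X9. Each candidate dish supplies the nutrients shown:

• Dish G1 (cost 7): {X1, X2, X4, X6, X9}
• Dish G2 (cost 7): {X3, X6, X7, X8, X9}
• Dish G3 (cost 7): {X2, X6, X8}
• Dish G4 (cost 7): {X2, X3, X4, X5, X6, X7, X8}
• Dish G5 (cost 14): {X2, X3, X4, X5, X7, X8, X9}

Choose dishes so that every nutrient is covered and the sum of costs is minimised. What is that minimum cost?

14

G1, G4 together cover every nutrient (G1 ∪ G4 = {X1, X2, X3, X4, X5, X6, X7, X8, X9}); total cost 7 + 7 = 14.
No covering selection has total cost below 14.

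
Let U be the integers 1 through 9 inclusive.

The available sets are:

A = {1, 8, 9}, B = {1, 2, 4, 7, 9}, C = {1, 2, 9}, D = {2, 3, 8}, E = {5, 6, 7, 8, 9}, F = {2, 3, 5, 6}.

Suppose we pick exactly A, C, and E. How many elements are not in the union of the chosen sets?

2

Union of A, C, E = {1, 2, 5, 6, 7, 8, 9}.
Not covered: 3, 4 — 2 elements.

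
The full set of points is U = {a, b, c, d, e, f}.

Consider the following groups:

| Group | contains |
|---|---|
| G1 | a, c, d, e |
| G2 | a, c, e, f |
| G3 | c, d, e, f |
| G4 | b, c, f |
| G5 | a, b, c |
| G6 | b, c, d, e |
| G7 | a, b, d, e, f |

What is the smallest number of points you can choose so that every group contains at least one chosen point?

H = {b, e} meets every group (each contains at least one member of H), and |H| = 2.
No single point lies in every group, so at least 2 are needed and 2 is optimal.

2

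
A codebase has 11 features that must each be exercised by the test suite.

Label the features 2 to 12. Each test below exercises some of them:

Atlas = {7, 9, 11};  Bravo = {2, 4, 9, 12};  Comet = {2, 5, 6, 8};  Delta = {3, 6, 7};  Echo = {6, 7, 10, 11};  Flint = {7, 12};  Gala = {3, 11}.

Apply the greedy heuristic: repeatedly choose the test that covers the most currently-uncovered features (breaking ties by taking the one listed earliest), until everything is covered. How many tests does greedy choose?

Greedy: pick Bravo (covers 4 new) → pick Echo (covers 4 new) → pick Comet (covers 2 new) → pick Delta (covers 1 new). Total picks: 4.

4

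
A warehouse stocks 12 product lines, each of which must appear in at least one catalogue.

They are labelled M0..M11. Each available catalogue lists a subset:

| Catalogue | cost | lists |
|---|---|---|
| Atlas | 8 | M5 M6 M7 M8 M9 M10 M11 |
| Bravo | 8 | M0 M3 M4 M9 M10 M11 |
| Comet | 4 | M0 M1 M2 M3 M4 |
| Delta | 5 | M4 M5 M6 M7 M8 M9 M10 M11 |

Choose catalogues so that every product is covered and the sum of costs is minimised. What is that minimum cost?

Comet, Delta together cover every product (Comet ∪ Delta = {M0, M1, M2, M3, M4, M5, M6, M7, M8, M9, M10, M11}); total cost 4 + 5 = 9.
No covering selection has total cost below 9.

9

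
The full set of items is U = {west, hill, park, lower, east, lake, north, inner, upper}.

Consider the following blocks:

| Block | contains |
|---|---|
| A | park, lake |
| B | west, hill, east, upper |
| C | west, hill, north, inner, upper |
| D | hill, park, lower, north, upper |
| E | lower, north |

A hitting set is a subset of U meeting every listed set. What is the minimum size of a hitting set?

H = {hill, park, lower} meets every block (each contains at least one member of H), and |H| = 3.
The blocks A, B, E are pairwise disjoint, so any hitting set needs a separate item for each — at least 3. Hence 3 is optimal.

3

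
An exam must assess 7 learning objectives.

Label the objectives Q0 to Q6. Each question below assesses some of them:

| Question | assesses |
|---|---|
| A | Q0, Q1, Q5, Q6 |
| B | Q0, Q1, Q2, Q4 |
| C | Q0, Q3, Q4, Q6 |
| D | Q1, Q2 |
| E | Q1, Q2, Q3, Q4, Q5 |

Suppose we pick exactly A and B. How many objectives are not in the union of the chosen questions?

1

Union of A, B = {Q0, Q1, Q2, Q4, Q5, Q6}.
Not covered: Q3 — 1 objective.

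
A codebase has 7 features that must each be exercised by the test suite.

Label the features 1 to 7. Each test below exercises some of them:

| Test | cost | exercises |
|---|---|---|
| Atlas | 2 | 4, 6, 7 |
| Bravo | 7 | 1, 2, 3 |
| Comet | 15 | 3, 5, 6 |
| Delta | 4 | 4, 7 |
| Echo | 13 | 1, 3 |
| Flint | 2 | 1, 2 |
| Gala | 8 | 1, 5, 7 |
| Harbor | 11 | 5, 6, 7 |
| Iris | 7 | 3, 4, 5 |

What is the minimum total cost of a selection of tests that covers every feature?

11

Atlas, Flint, Iris together cover every feature (Atlas ∪ Flint ∪ Iris = {1, 2, 3, 4, 5, 6, 7}); total cost 2 + 2 + 7 = 11.
No covering selection has total cost below 11.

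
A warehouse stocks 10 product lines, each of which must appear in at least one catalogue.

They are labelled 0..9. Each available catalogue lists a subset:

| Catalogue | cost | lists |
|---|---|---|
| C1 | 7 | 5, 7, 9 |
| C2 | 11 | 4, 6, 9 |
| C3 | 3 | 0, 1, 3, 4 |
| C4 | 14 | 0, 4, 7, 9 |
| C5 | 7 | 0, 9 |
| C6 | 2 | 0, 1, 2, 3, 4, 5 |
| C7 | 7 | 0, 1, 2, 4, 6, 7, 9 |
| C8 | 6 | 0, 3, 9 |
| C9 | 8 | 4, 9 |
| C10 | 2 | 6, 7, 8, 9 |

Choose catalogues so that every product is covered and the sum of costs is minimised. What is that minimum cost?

C6, C10 together cover every product (C6 ∪ C10 = {0, 1, 2, 3, 4, 5, 6, 7, 8, 9}); total cost 2 + 2 = 4.
No covering selection has total cost below 4.

4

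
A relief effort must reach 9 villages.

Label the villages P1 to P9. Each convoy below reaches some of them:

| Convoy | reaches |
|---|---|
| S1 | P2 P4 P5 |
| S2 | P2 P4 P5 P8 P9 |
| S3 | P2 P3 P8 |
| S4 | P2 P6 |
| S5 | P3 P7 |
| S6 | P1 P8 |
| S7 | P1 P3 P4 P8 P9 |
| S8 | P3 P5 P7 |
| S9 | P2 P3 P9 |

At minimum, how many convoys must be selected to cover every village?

3

Take {S4, S7, S8}. Their union is {P1, P2, P3, P4, P5, P6, P7, P8, P9}, which is all 9 villages.
Only S4 contains P6, so S4 is forced; the remaining 7 villages need at least 2 more convoys (each remaining convoy adds at most 5) — so at least 3 convoys are needed, and 3 is optimal.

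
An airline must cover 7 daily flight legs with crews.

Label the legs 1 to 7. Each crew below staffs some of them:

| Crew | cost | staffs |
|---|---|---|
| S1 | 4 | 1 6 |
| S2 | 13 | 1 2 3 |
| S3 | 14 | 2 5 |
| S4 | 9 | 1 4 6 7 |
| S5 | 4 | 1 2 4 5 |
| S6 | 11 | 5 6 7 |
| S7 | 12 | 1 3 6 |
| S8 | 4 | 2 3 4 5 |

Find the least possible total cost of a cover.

S4, S8 together cover every leg (S4 ∪ S8 = {1, 2, 3, 4, 5, 6, 7}); total cost 9 + 4 = 13.
The greedy pick S5, S1, S8, S4 costs 21; no covering selection beats 13.

13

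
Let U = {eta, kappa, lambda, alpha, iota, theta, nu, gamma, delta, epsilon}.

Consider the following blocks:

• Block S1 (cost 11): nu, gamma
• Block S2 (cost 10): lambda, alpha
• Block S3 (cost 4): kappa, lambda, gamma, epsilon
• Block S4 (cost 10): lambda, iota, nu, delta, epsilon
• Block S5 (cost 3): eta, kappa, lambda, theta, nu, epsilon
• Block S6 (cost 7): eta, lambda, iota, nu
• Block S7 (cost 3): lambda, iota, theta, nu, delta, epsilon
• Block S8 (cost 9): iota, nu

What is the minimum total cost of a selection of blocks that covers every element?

S2, S3, S5, S7 together cover every element (S2 ∪ S3 ∪ S5 ∪ S7 = {eta, kappa, lambda, alpha, iota, theta, nu, gamma, delta, epsilon}); total cost 10 + 4 + 3 + 3 = 20.
No covering selection has total cost below 20.

20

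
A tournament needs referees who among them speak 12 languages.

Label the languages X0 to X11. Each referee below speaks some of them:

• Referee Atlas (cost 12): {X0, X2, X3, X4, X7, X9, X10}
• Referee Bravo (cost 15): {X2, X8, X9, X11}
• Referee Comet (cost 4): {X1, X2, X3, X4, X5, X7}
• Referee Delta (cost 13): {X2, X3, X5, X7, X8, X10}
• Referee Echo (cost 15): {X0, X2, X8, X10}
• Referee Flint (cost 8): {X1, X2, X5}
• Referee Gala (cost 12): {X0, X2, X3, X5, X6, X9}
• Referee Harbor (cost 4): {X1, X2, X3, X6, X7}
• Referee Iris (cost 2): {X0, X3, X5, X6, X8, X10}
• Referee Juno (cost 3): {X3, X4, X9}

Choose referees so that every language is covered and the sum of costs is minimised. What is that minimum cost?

Bravo, Comet, Iris together cover every language (Bravo ∪ Comet ∪ Iris = {X0, X1, X2, X3, X4, X5, X6, X7, X8, X9, X10, X11}); total cost 15 + 4 + 2 = 21.
The greedy pick Iris, Comet, Juno, Bravo costs 24; no covering selection beats 21.

21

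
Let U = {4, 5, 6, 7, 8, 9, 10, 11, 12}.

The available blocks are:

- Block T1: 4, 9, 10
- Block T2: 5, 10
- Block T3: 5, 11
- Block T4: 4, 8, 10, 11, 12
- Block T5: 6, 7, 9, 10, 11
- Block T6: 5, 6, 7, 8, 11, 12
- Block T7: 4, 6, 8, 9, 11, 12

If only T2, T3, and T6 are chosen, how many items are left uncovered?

2

Union of T2, T3, T6 = {5, 6, 7, 8, 10, 11, 12}.
Not covered: 4, 9 — 2 items.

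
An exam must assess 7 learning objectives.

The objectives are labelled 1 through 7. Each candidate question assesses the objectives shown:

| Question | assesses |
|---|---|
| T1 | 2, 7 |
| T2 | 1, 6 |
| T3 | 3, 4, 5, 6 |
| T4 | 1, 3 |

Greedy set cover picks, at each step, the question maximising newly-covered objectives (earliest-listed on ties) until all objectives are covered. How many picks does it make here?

Greedy: pick T3 (covers 4 new) → pick T1 (covers 2 new) → pick T2 (covers 1 new). Total picks: 3.

3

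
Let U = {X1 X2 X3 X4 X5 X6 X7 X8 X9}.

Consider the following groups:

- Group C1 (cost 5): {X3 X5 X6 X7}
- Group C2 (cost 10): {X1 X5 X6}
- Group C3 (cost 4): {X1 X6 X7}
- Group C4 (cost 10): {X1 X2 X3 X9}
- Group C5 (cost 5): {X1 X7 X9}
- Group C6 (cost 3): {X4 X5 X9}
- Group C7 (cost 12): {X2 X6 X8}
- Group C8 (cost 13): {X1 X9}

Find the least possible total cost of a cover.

C1, C3, C6, C7 together cover every point (C1 ∪ C3 ∪ C6 ∪ C7 = {X1, X2, X3, X4, X5, X6, X7, X8, X9}); total cost 5 + 4 + 3 + 12 = 24.
No covering selection has total cost below 24.

24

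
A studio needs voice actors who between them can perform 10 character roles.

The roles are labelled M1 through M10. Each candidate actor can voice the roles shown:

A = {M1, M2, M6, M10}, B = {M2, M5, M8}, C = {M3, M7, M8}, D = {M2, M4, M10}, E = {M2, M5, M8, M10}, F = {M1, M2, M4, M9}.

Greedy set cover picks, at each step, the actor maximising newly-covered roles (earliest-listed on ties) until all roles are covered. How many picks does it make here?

Greedy: pick A (covers 4 new) → pick C (covers 3 new) → pick F (covers 2 new) → pick B (covers 1 new). Total picks: 4.

4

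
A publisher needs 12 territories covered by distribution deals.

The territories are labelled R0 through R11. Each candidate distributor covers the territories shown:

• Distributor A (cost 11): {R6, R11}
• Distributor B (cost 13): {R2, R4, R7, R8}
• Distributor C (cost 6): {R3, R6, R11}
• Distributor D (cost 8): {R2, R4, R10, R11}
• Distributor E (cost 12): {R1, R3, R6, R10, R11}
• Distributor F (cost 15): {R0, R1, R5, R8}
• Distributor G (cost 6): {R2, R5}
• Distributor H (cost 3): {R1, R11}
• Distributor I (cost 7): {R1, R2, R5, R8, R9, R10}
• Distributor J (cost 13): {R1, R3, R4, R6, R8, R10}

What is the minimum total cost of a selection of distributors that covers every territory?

41

B, C, F, I together cover every territory (B ∪ C ∪ F ∪ I = {R0, R1, R2, R3, R4, R5, R6, R7, R8, R9, R10, R11}); total cost 13 + 6 + 15 + 7 = 41.
No covering selection has total cost below 41.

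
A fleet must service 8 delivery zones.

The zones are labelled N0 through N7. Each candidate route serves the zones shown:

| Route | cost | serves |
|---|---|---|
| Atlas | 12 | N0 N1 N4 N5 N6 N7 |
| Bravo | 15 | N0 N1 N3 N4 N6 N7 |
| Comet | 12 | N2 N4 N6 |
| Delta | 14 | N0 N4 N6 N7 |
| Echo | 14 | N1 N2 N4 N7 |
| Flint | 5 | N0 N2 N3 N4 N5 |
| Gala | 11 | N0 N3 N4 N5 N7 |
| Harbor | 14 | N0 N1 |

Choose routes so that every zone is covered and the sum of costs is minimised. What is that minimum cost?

Atlas, Flint together cover every zone (Atlas ∪ Flint = {N0, N1, N2, N3, N4, N5, N6, N7}); total cost 12 + 5 = 17.
No covering selection has total cost below 17.

17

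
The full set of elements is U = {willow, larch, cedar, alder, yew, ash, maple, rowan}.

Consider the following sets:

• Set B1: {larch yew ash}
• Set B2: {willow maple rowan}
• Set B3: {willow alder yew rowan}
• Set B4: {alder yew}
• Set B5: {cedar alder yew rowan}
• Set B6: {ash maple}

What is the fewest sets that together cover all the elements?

B1 and B2 and B5 together: B1 ∪ B2 ∪ B5 = {willow, larch, cedar, alder, yew, ash, maple, rowan} — every element is covered.
Only B1 contains larch, so B1 is forced; the remaining 5 elements need at least 2 more sets (each remaining set adds at most 3) — so at least 3 sets are needed, and 3 is optimal.

3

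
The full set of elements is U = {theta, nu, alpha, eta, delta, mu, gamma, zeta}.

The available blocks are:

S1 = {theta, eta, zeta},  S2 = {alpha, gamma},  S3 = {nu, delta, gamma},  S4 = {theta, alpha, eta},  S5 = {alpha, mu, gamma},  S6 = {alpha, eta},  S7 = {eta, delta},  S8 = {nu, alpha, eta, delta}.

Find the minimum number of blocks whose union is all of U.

Take {S1, S3, S5}. Their union is {theta, nu, alpha, eta, delta, mu, gamma, zeta}, which is all 8 elements.
Only S5 contains mu, so S5 is forced; the remaining 5 elements need at least 2 more blocks (each remaining block adds at most 3) — so at least 3 blocks are needed, and 3 is optimal.

3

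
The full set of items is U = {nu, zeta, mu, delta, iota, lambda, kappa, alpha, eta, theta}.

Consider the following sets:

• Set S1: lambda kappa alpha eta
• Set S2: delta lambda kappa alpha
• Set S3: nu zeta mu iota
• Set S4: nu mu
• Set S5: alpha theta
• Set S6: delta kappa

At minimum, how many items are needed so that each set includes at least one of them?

The 3 items {nu, kappa, alpha} hit every set.
The sets S4, S5, S6 are pairwise disjoint, so any hitting set needs a separate item for each — at least 3. Hence 3 is optimal.

3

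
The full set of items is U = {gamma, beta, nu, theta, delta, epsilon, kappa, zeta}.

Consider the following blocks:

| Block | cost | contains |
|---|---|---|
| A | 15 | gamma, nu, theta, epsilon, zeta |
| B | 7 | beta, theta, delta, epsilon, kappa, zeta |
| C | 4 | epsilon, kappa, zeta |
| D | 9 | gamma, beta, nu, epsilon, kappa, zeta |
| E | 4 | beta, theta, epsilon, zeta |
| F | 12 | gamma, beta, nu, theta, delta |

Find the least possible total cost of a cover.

B, D together cover every item (B ∪ D = {gamma, beta, nu, theta, delta, epsilon, kappa, zeta}); total cost 7 + 9 = 16.
The greedy pick E, D, B costs 20; no covering selection beats 16.

16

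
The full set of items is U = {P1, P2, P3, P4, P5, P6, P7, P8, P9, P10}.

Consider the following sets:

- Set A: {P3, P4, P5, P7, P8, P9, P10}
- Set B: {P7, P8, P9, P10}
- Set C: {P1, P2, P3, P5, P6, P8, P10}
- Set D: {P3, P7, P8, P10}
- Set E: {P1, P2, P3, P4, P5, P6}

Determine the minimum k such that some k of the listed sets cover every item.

2

Take {B, E}. Their union is {P1, P2, P3, P4, P5, P6, P7, P8, P9, P10}, which is all 10 items.
No single set has all 10 items (the largest, A, has 7), so 2 is optimal.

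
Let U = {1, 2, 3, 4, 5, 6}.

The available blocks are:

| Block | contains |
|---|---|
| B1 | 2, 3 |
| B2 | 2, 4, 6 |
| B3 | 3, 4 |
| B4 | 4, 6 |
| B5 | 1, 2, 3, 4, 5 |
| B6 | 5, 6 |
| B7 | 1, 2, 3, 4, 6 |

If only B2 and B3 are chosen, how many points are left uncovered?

Union of B2, B3 = {2, 3, 4, 6}.
Not covered: 1, 5 — 2 points.

2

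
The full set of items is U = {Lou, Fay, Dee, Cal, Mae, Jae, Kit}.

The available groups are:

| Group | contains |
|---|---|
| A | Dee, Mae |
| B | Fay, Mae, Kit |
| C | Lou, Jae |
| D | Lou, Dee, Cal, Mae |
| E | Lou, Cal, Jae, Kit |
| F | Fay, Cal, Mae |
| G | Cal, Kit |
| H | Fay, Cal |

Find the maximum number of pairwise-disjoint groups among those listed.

A, C, H are pairwise disjoint (A={Dee,Mae}; C={Lou,Jae}; H={Fay,Cal}).
Every remaining group overlaps one of these, and no 4 of the listed groups are pairwise disjoint, so 3 is the maximum.

3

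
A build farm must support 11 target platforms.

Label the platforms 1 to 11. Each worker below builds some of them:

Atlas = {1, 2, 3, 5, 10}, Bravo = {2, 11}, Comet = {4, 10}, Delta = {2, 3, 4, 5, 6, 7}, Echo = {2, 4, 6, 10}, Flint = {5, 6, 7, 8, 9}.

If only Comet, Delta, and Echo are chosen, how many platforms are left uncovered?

4

Union of Comet, Delta, Echo = {2, 3, 4, 5, 6, 7, 10}.
Not covered: 1, 8, 9, 11 — 4 platforms.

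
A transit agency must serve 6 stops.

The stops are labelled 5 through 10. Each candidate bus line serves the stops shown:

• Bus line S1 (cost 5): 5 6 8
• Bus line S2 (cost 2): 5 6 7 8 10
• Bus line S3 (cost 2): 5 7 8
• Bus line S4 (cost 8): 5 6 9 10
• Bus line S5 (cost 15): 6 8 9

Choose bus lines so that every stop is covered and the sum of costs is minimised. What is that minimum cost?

10

S3, S4 together cover every stop (S3 ∪ S4 = {5, 6, 7, 8, 9, 10}); total cost 2 + 8 = 10.
No covering selection has total cost below 10.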